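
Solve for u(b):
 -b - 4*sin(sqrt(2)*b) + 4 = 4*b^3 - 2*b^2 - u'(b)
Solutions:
 u(b) = C1 + b^4 - 2*b^3/3 + b^2/2 - 4*b - 2*sqrt(2)*cos(sqrt(2)*b)


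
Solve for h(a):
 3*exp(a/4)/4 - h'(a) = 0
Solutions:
 h(a) = C1 + 3*exp(a/4)


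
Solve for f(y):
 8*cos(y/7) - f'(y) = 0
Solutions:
 f(y) = C1 + 56*sin(y/7)


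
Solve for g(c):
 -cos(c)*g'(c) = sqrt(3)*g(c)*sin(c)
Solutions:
 g(c) = C1*cos(c)^(sqrt(3))


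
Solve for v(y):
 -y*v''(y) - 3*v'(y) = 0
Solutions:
 v(y) = C1 + C2/y^2


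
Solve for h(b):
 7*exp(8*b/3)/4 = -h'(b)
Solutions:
 h(b) = C1 - 21*exp(8*b/3)/32


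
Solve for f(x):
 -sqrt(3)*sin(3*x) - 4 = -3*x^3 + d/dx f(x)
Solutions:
 f(x) = C1 + 3*x^4/4 - 4*x + sqrt(3)*cos(3*x)/3


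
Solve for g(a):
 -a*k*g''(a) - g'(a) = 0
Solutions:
 g(a) = C1 + a^(((re(k) - 1)*re(k) + im(k)^2)/(re(k)^2 + im(k)^2))*(C2*sin(log(a)*Abs(im(k))/(re(k)^2 + im(k)^2)) + C3*cos(log(a)*im(k)/(re(k)^2 + im(k)^2)))


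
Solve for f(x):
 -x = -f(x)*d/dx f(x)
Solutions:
 f(x) = -sqrt(C1 + x^2)
 f(x) = sqrt(C1 + x^2)


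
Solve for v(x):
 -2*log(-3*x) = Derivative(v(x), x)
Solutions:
 v(x) = C1 - 2*x*log(-x) + 2*x*(1 - log(3))


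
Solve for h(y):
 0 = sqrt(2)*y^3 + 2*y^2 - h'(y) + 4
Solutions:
 h(y) = C1 + sqrt(2)*y^4/4 + 2*y^3/3 + 4*y


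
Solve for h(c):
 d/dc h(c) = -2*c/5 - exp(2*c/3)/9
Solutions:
 h(c) = C1 - c^2/5 - exp(2*c/3)/6


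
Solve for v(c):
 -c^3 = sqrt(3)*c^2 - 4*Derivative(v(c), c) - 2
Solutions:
 v(c) = C1 + c^4/16 + sqrt(3)*c^3/12 - c/2


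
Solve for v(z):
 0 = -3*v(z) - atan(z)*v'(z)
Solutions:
 v(z) = C1*exp(-3*Integral(1/atan(z), z))


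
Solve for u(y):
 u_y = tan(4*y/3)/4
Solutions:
 u(y) = C1 - 3*log(cos(4*y/3))/16


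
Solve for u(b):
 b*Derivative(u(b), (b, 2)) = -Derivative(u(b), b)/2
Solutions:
 u(b) = C1 + C2*sqrt(b)


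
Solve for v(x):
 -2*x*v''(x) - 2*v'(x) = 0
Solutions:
 v(x) = C1 + C2*log(x)


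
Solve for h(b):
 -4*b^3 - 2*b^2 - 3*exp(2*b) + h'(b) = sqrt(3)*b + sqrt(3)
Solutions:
 h(b) = C1 + b^4 + 2*b^3/3 + sqrt(3)*b^2/2 + sqrt(3)*b + 3*exp(2*b)/2


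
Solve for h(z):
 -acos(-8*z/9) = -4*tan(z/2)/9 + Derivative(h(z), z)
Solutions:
 h(z) = C1 - z*acos(-8*z/9) - sqrt(81 - 64*z^2)/8 - 8*log(cos(z/2))/9


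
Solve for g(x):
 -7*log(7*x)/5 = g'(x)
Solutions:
 g(x) = C1 - 7*x*log(x)/5 - 7*x*log(7)/5 + 7*x/5


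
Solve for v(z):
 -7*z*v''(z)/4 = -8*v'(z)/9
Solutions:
 v(z) = C1 + C2*z^(95/63)


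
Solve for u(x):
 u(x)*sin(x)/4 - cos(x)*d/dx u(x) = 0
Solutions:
 u(x) = C1/cos(x)^(1/4)


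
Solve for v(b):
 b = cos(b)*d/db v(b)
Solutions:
 v(b) = C1 + Integral(b/cos(b), b)


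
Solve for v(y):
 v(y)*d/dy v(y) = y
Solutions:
 v(y) = -sqrt(C1 + y^2)
 v(y) = sqrt(C1 + y^2)


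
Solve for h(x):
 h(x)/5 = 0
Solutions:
 h(x) = 0


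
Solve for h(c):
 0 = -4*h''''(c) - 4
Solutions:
 h(c) = C1 + C2*c + C3*c^2 + C4*c^3 - c^4/24


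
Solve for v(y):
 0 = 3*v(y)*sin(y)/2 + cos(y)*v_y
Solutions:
 v(y) = C1*cos(y)^(3/2)


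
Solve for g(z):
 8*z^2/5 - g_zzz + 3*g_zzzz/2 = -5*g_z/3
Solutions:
 g(z) = C1 + C2*exp(z*(4/(9*sqrt(1945) + 397)^(1/3) + 4 + (9*sqrt(1945) + 397)^(1/3))/18)*sin(sqrt(3)*z*(-(9*sqrt(1945) + 397)^(1/3) + 4/(9*sqrt(1945) + 397)^(1/3))/18) + C3*exp(z*(4/(9*sqrt(1945) + 397)^(1/3) + 4 + (9*sqrt(1945) + 397)^(1/3))/18)*cos(sqrt(3)*z*(-(9*sqrt(1945) + 397)^(1/3) + 4/(9*sqrt(1945) + 397)^(1/3))/18) + C4*exp(z*(-(9*sqrt(1945) + 397)^(1/3) - 4/(9*sqrt(1945) + 397)^(1/3) + 2)/9) - 8*z^3/25 - 144*z/125


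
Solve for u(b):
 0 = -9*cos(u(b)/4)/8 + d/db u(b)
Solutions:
 -9*b/8 - 2*log(sin(u(b)/4) - 1) + 2*log(sin(u(b)/4) + 1) = C1


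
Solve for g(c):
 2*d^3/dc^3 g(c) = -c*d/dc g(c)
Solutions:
 g(c) = C1 + Integral(C2*airyai(-2^(2/3)*c/2) + C3*airybi(-2^(2/3)*c/2), c)


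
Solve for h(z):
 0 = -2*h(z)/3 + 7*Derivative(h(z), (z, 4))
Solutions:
 h(z) = C1*exp(-2^(1/4)*21^(3/4)*z/21) + C2*exp(2^(1/4)*21^(3/4)*z/21) + C3*sin(2^(1/4)*21^(3/4)*z/21) + C4*cos(2^(1/4)*21^(3/4)*z/21)


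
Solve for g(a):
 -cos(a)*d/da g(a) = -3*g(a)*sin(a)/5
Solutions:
 g(a) = C1/cos(a)^(3/5)


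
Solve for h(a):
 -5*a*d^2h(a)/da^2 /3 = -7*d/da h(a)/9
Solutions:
 h(a) = C1 + C2*a^(22/15)


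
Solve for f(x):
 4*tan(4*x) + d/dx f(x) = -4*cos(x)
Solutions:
 f(x) = C1 + log(cos(4*x)) - 4*sin(x)


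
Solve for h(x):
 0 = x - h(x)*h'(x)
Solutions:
 h(x) = -sqrt(C1 + x^2)
 h(x) = sqrt(C1 + x^2)


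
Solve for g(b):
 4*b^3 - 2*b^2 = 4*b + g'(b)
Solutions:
 g(b) = C1 + b^4 - 2*b^3/3 - 2*b^2


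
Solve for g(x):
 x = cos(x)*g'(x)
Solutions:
 g(x) = C1 + Integral(x/cos(x), x)


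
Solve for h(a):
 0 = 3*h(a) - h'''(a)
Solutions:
 h(a) = C3*exp(3^(1/3)*a) + (C1*sin(3^(5/6)*a/2) + C2*cos(3^(5/6)*a/2))*exp(-3^(1/3)*a/2)


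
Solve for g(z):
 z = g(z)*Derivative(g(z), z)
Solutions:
 g(z) = -sqrt(C1 + z^2)
 g(z) = sqrt(C1 + z^2)


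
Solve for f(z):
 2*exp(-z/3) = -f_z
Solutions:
 f(z) = C1 + 6*exp(-z/3)


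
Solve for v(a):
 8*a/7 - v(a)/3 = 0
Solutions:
 v(a) = 24*a/7


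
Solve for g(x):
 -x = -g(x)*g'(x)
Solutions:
 g(x) = -sqrt(C1 + x^2)
 g(x) = sqrt(C1 + x^2)


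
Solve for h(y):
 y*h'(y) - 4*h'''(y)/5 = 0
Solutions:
 h(y) = C1 + Integral(C2*airyai(10^(1/3)*y/2) + C3*airybi(10^(1/3)*y/2), y)


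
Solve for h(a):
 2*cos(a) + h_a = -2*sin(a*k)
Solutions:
 h(a) = C1 - 2*sin(a) + 2*cos(a*k)/k


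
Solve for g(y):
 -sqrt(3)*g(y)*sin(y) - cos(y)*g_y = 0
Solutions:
 g(y) = C1*cos(y)^(sqrt(3))


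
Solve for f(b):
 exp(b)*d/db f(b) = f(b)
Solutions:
 f(b) = C1*exp(-exp(-b))


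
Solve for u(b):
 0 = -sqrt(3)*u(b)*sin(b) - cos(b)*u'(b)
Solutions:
 u(b) = C1*cos(b)^(sqrt(3))


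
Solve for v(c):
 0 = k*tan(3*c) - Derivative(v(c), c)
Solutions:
 v(c) = C1 - k*log(cos(3*c))/3


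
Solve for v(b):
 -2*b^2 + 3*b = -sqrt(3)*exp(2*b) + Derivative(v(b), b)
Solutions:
 v(b) = C1 - 2*b^3/3 + 3*b^2/2 + sqrt(3)*exp(2*b)/2


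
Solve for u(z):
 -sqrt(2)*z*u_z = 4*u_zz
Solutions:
 u(z) = C1 + C2*erf(2^(3/4)*z/4)


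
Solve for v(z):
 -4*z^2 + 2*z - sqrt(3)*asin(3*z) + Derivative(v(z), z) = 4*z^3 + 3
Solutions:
 v(z) = C1 + z^4 + 4*z^3/3 - z^2 + 3*z + sqrt(3)*(z*asin(3*z) + sqrt(1 - 9*z^2)/3)


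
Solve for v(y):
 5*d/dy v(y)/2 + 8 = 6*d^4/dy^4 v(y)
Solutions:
 v(y) = C1 + C4*exp(90^(1/3)*y/6) - 16*y/5 + (C2*sin(10^(1/3)*3^(1/6)*y/4) + C3*cos(10^(1/3)*3^(1/6)*y/4))*exp(-90^(1/3)*y/12)


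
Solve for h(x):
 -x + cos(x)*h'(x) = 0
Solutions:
 h(x) = C1 + Integral(x/cos(x), x)


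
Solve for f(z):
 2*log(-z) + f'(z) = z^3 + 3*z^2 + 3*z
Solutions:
 f(z) = C1 + z^4/4 + z^3 + 3*z^2/2 - 2*z*log(-z) + 2*z


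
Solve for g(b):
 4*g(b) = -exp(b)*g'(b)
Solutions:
 g(b) = C1*exp(4*exp(-b))


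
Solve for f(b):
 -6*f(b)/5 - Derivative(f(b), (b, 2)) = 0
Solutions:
 f(b) = C1*sin(sqrt(30)*b/5) + C2*cos(sqrt(30)*b/5)


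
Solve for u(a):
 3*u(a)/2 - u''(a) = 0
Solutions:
 u(a) = C1*exp(-sqrt(6)*a/2) + C2*exp(sqrt(6)*a/2)


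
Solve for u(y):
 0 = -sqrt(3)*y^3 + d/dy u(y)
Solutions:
 u(y) = C1 + sqrt(3)*y^4/4


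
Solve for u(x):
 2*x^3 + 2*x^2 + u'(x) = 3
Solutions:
 u(x) = C1 - x^4/2 - 2*x^3/3 + 3*x


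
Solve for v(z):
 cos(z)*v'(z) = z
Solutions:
 v(z) = C1 + Integral(z/cos(z), z)


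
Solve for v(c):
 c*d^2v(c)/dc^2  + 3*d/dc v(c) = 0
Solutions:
 v(c) = C1 + C2/c^2


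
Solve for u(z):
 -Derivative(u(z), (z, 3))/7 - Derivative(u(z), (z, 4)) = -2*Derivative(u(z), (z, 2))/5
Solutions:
 u(z) = C1 + C2*z + C3*exp(z*(-5 + sqrt(1985))/70) + C4*exp(-z*(5 + sqrt(1985))/70)


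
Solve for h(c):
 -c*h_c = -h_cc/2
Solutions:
 h(c) = C1 + C2*erfi(c)


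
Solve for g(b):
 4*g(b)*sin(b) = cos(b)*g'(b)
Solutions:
 g(b) = C1/cos(b)^4


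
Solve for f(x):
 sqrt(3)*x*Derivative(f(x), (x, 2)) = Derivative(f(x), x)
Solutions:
 f(x) = C1 + C2*x^(sqrt(3)/3 + 1)


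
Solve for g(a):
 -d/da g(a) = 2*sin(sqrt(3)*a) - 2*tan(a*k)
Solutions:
 g(a) = C1 + 2*Piecewise((-log(cos(a*k))/k, Ne(k, 0)), (0, True)) + 2*sqrt(3)*cos(sqrt(3)*a)/3


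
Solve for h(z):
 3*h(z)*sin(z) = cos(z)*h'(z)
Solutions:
 h(z) = C1/cos(z)^3


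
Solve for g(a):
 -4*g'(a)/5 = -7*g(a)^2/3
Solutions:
 g(a) = -12/(C1 + 35*a)


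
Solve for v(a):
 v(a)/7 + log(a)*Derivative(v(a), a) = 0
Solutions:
 v(a) = C1*exp(-li(a)/7)


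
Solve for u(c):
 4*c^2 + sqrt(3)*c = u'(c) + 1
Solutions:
 u(c) = C1 + 4*c^3/3 + sqrt(3)*c^2/2 - c


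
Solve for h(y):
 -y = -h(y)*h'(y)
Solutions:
 h(y) = -sqrt(C1 + y^2)
 h(y) = sqrt(C1 + y^2)


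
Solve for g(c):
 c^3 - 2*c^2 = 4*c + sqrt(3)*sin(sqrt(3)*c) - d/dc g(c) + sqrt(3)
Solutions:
 g(c) = C1 - c^4/4 + 2*c^3/3 + 2*c^2 + sqrt(3)*c - cos(sqrt(3)*c)


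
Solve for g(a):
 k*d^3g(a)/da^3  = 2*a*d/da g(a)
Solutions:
 g(a) = C1 + Integral(C2*airyai(2^(1/3)*a*(1/k)^(1/3)) + C3*airybi(2^(1/3)*a*(1/k)^(1/3)), a)


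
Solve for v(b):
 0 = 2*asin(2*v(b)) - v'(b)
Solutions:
 Integral(1/asin(2*_y), (_y, v(b))) = C1 + 2*b


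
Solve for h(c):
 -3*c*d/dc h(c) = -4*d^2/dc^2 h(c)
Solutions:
 h(c) = C1 + C2*erfi(sqrt(6)*c/4)


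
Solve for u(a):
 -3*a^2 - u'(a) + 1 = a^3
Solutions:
 u(a) = C1 - a^4/4 - a^3 + a


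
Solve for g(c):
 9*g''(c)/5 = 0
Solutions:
 g(c) = C1 + C2*c


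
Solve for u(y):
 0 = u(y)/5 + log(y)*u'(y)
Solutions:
 u(y) = C1*exp(-li(y)/5)


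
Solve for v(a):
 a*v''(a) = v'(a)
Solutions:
 v(a) = C1 + C2*a^2


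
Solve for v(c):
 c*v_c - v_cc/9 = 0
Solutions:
 v(c) = C1 + C2*erfi(3*sqrt(2)*c/2)


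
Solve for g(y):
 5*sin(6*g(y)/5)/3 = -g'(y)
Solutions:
 5*y/3 + 5*log(cos(6*g(y)/5) - 1)/12 - 5*log(cos(6*g(y)/5) + 1)/12 = C1


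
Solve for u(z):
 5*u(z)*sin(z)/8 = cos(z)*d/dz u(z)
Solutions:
 u(z) = C1/cos(z)^(5/8)


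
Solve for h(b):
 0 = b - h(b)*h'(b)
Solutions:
 h(b) = -sqrt(C1 + b^2)
 h(b) = sqrt(C1 + b^2)


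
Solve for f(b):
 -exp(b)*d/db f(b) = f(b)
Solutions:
 f(b) = C1*exp(exp(-b))


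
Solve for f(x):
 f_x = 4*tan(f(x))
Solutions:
 f(x) = pi - asin(C1*exp(4*x))
 f(x) = asin(C1*exp(4*x))


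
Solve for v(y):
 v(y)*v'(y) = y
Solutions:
 v(y) = -sqrt(C1 + y^2)
 v(y) = sqrt(C1 + y^2)


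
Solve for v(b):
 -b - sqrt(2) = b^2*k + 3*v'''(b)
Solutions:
 v(b) = C1 + C2*b + C3*b^2 - b^5*k/180 - b^4/72 - sqrt(2)*b^3/18


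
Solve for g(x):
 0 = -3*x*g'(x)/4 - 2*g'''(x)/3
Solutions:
 g(x) = C1 + Integral(C2*airyai(-3^(2/3)*x/2) + C3*airybi(-3^(2/3)*x/2), x)


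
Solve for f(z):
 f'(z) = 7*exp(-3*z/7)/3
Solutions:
 f(z) = C1 - 49*exp(-3*z/7)/9


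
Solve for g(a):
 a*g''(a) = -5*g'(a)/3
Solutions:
 g(a) = C1 + C2/a^(2/3)


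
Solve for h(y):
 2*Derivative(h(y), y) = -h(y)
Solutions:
 h(y) = C1*exp(-y/2)


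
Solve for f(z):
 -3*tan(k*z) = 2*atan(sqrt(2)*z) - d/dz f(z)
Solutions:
 f(z) = C1 + 2*z*atan(sqrt(2)*z) + 3*Piecewise((-log(cos(k*z))/k, Ne(k, 0)), (0, True)) - sqrt(2)*log(2*z^2 + 1)/2


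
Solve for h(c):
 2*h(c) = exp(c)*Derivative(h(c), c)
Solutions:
 h(c) = C1*exp(-2*exp(-c))


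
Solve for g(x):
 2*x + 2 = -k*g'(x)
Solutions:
 g(x) = C1 - x^2/k - 2*x/k


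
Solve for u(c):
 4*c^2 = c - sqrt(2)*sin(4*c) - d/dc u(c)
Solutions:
 u(c) = C1 - 4*c^3/3 + c^2/2 + sqrt(2)*cos(4*c)/4


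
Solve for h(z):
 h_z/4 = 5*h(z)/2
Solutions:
 h(z) = C1*exp(10*z)


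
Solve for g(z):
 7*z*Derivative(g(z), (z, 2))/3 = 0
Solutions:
 g(z) = C1 + C2*z


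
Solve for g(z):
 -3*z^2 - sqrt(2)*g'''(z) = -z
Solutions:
 g(z) = C1 + C2*z + C3*z^2 - sqrt(2)*z^5/40 + sqrt(2)*z^4/48


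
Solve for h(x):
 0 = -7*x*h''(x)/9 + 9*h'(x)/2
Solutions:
 h(x) = C1 + C2*x^(95/14)


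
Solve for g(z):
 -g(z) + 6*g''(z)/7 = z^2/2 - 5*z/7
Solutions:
 g(z) = C1*exp(-sqrt(42)*z/6) + C2*exp(sqrt(42)*z/6) - z^2/2 + 5*z/7 - 6/7


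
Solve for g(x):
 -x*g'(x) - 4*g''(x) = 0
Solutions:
 g(x) = C1 + C2*erf(sqrt(2)*x/4)


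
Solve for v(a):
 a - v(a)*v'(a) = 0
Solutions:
 v(a) = -sqrt(C1 + a^2)
 v(a) = sqrt(C1 + a^2)


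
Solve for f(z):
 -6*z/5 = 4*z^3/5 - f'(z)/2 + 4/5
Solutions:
 f(z) = C1 + 2*z^4/5 + 6*z^2/5 + 8*z/5


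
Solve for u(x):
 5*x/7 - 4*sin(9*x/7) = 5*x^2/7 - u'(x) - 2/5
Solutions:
 u(x) = C1 + 5*x^3/21 - 5*x^2/14 - 2*x/5 - 28*cos(9*x/7)/9


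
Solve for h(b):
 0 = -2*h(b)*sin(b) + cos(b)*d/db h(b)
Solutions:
 h(b) = C1/cos(b)^2


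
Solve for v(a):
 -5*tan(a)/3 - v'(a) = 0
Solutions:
 v(a) = C1 + 5*log(cos(a))/3


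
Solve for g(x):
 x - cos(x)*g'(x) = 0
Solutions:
 g(x) = C1 + Integral(x/cos(x), x)


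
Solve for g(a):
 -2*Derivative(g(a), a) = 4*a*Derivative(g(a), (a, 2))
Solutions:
 g(a) = C1 + C2*sqrt(a)


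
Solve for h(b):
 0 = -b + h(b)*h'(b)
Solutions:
 h(b) = -sqrt(C1 + b^2)
 h(b) = sqrt(C1 + b^2)


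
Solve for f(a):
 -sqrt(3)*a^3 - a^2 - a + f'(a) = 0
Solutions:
 f(a) = C1 + sqrt(3)*a^4/4 + a^3/3 + a^2/2


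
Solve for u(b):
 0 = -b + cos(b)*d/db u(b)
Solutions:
 u(b) = C1 + Integral(b/cos(b), b)


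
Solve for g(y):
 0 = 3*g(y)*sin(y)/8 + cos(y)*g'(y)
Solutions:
 g(y) = C1*cos(y)^(3/8)


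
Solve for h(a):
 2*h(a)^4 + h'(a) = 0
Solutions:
 h(a) = (-3^(2/3) - 3*3^(1/6)*I)*(1/(C1 + 2*a))^(1/3)/6
 h(a) = (-3^(2/3) + 3*3^(1/6)*I)*(1/(C1 + 2*a))^(1/3)/6
 h(a) = (1/(C1 + 6*a))^(1/3)


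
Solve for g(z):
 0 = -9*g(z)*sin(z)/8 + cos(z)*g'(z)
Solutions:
 g(z) = C1/cos(z)^(9/8)


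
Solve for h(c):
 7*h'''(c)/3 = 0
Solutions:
 h(c) = C1 + C2*c + C3*c^2


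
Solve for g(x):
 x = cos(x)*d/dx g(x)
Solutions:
 g(x) = C1 + Integral(x/cos(x), x)


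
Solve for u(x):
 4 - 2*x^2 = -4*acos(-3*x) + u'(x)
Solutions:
 u(x) = C1 - 2*x^3/3 + 4*x*acos(-3*x) + 4*x + 4*sqrt(1 - 9*x^2)/3


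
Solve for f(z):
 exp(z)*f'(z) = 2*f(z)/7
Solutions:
 f(z) = C1*exp(-2*exp(-z)/7)


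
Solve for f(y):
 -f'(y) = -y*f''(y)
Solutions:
 f(y) = C1 + C2*y^2


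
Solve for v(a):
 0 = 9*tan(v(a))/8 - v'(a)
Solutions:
 v(a) = pi - asin(C1*exp(9*a/8))
 v(a) = asin(C1*exp(9*a/8))


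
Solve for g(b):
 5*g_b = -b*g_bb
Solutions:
 g(b) = C1 + C2/b^4


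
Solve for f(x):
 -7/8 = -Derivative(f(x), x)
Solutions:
 f(x) = C1 + 7*x/8


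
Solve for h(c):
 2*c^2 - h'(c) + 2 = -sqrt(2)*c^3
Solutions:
 h(c) = C1 + sqrt(2)*c^4/4 + 2*c^3/3 + 2*c


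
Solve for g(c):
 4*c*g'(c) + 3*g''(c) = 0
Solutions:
 g(c) = C1 + C2*erf(sqrt(6)*c/3)


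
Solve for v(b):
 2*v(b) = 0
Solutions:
 v(b) = 0


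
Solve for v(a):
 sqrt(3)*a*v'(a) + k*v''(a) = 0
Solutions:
 v(a) = C1 + C2*sqrt(k)*erf(sqrt(2)*3^(1/4)*a*sqrt(1/k)/2)


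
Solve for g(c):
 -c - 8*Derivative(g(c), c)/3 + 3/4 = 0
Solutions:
 g(c) = C1 - 3*c^2/16 + 9*c/32


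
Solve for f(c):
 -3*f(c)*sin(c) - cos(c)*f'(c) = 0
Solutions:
 f(c) = C1*cos(c)^3


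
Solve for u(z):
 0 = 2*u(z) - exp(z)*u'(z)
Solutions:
 u(z) = C1*exp(-2*exp(-z))


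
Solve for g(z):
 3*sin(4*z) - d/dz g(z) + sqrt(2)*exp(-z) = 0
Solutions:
 g(z) = C1 - 3*cos(4*z)/4 - sqrt(2)*exp(-z)


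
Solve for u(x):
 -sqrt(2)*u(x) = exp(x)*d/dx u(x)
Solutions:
 u(x) = C1*exp(sqrt(2)*exp(-x))


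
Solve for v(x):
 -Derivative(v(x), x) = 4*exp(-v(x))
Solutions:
 v(x) = log(C1 - 4*x)


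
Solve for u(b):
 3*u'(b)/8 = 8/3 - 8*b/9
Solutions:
 u(b) = C1 - 32*b^2/27 + 64*b/9


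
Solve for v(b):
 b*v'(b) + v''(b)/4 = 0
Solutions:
 v(b) = C1 + C2*erf(sqrt(2)*b)


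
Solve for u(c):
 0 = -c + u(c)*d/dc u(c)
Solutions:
 u(c) = -sqrt(C1 + c^2)
 u(c) = sqrt(C1 + c^2)


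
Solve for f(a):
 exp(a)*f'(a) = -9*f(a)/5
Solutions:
 f(a) = C1*exp(9*exp(-a)/5)


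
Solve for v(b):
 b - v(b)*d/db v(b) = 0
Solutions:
 v(b) = -sqrt(C1 + b^2)
 v(b) = sqrt(C1 + b^2)


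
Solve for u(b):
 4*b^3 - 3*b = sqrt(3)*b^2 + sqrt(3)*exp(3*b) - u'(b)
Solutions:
 u(b) = C1 - b^4 + sqrt(3)*b^3/3 + 3*b^2/2 + sqrt(3)*exp(3*b)/3


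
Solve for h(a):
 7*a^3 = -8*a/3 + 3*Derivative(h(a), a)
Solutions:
 h(a) = C1 + 7*a^4/12 + 4*a^2/9


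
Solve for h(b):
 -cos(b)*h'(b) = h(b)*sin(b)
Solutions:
 h(b) = C1*cos(b)


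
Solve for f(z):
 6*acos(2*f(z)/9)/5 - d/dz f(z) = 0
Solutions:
 Integral(1/acos(2*_y/9), (_y, f(z))) = C1 + 6*z/5


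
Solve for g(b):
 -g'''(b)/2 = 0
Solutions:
 g(b) = C1 + C2*b + C3*b^2


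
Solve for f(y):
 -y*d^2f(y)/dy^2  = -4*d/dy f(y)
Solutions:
 f(y) = C1 + C2*y^5


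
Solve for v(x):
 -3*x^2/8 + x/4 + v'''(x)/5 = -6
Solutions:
 v(x) = C1 + C2*x + C3*x^2 + x^5/32 - 5*x^4/96 - 5*x^3


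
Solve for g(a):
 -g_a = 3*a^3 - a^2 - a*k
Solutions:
 g(a) = C1 - 3*a^4/4 + a^3/3 + a^2*k/2


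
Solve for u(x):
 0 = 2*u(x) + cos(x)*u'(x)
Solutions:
 u(x) = C1*(sin(x) - 1)/(sin(x) + 1)


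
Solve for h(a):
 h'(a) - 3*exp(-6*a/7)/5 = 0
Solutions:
 h(a) = C1 - 7*exp(-6*a/7)/10


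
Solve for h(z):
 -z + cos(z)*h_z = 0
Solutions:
 h(z) = C1 + Integral(z/cos(z), z)


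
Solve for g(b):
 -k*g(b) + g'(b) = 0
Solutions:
 g(b) = C1*exp(b*k)


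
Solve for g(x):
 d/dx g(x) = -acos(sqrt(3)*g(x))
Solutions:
 Integral(1/acos(sqrt(3)*_y), (_y, g(x))) = C1 - x


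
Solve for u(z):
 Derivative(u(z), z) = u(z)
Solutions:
 u(z) = C1*exp(z)


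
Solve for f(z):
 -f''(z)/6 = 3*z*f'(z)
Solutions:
 f(z) = C1 + C2*erf(3*z)


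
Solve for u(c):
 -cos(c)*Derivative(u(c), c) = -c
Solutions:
 u(c) = C1 + Integral(c/cos(c), c)


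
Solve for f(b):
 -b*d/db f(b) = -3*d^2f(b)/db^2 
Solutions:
 f(b) = C1 + C2*erfi(sqrt(6)*b/6)


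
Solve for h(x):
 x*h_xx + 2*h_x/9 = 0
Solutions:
 h(x) = C1 + C2*x^(7/9)


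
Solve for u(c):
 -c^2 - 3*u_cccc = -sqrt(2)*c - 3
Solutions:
 u(c) = C1 + C2*c + C3*c^2 + C4*c^3 - c^6/1080 + sqrt(2)*c^5/360 + c^4/24


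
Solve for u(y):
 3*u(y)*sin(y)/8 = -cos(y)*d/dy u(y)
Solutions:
 u(y) = C1*cos(y)^(3/8)


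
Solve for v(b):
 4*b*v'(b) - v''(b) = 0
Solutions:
 v(b) = C1 + C2*erfi(sqrt(2)*b)


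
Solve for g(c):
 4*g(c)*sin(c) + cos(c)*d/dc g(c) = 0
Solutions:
 g(c) = C1*cos(c)^4


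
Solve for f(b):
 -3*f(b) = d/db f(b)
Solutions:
 f(b) = C1*exp(-3*b)


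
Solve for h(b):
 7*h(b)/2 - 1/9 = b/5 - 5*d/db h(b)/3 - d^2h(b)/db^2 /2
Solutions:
 h(b) = 2*b/35 + (C1*sin(sqrt(38)*b/3) + C2*cos(sqrt(38)*b/3))*exp(-5*b/3) + 2/441


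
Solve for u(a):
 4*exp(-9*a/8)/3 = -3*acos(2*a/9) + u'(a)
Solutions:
 u(a) = C1 + 3*a*acos(2*a/9) - 3*sqrt(81 - 4*a^2)/2 - 32*exp(-9*a/8)/27


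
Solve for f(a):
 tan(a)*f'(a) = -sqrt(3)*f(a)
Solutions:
 f(a) = C1/sin(a)^(sqrt(3))


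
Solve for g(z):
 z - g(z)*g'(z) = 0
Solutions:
 g(z) = -sqrt(C1 + z^2)
 g(z) = sqrt(C1 + z^2)


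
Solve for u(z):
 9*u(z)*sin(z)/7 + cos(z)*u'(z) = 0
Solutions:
 u(z) = C1*cos(z)^(9/7)


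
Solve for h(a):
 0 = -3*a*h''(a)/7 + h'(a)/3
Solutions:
 h(a) = C1 + C2*a^(16/9)


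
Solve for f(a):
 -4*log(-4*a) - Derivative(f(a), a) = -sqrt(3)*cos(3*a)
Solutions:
 f(a) = C1 - 4*a*log(-a) - 8*a*log(2) + 4*a + sqrt(3)*sin(3*a)/3


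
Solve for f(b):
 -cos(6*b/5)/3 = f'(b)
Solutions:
 f(b) = C1 - 5*sin(6*b/5)/18


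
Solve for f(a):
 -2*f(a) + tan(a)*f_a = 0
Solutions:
 f(a) = C1*sin(a)^2


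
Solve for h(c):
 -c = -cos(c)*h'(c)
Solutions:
 h(c) = C1 + Integral(c/cos(c), c)


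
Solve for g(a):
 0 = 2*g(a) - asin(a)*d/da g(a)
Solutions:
 g(a) = C1*exp(2*Integral(1/asin(a), a))


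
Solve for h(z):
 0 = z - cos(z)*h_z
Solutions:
 h(z) = C1 + Integral(z/cos(z), z)


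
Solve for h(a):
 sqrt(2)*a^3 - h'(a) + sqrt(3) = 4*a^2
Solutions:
 h(a) = C1 + sqrt(2)*a^4/4 - 4*a^3/3 + sqrt(3)*a


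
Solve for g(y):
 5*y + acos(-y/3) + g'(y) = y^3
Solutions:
 g(y) = C1 + y^4/4 - 5*y^2/2 - y*acos(-y/3) - sqrt(9 - y^2)


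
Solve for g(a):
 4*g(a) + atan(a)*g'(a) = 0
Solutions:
 g(a) = C1*exp(-4*Integral(1/atan(a), a))


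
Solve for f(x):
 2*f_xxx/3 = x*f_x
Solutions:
 f(x) = C1 + Integral(C2*airyai(2^(2/3)*3^(1/3)*x/2) + C3*airybi(2^(2/3)*3^(1/3)*x/2), x)


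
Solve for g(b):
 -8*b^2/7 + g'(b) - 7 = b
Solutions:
 g(b) = C1 + 8*b^3/21 + b^2/2 + 7*b


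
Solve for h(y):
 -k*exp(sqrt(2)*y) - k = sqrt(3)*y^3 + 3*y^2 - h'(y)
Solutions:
 h(y) = C1 + k*y + sqrt(2)*k*exp(sqrt(2)*y)/2 + sqrt(3)*y^4/4 + y^3


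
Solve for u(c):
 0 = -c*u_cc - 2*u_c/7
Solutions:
 u(c) = C1 + C2*c^(5/7)


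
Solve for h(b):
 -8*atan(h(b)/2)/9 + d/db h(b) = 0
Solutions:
 Integral(1/atan(_y/2), (_y, h(b))) = C1 + 8*b/9


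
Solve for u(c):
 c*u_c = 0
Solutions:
 u(c) = C1


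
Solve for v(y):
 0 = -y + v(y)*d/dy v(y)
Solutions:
 v(y) = -sqrt(C1 + y^2)
 v(y) = sqrt(C1 + y^2)


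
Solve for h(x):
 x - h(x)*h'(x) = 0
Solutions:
 h(x) = -sqrt(C1 + x^2)
 h(x) = sqrt(C1 + x^2)


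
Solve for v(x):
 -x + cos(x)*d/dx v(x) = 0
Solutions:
 v(x) = C1 + Integral(x/cos(x), x)


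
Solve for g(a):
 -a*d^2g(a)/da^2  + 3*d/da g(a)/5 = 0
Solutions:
 g(a) = C1 + C2*a^(8/5)


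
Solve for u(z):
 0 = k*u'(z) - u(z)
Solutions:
 u(z) = C1*exp(z/k)


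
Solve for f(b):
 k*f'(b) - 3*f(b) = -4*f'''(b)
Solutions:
 f(b) = C1*exp(b*(-k/((-3^(1/3) + 3^(5/6)*I)*(sqrt(3)*sqrt(k^3 + 243) + 27)^(1/3)) - 3^(1/3)*(sqrt(3)*sqrt(k^3 + 243) + 27)^(1/3)/12 + 3^(5/6)*I*(sqrt(3)*sqrt(k^3 + 243) + 27)^(1/3)/12)) + C2*exp(b*(k/((3^(1/3) + 3^(5/6)*I)*(sqrt(3)*sqrt(k^3 + 243) + 27)^(1/3)) - 3^(1/3)*(sqrt(3)*sqrt(k^3 + 243) + 27)^(1/3)/12 - 3^(5/6)*I*(sqrt(3)*sqrt(k^3 + 243) + 27)^(1/3)/12)) + C3*exp(3^(1/3)*b*(-3^(1/3)*k/(sqrt(3)*sqrt(k^3 + 243) + 27)^(1/3) + (sqrt(3)*sqrt(k^3 + 243) + 27)^(1/3))/6)


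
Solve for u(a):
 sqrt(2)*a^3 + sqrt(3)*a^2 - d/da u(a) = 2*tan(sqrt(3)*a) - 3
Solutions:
 u(a) = C1 + sqrt(2)*a^4/4 + sqrt(3)*a^3/3 + 3*a + 2*sqrt(3)*log(cos(sqrt(3)*a))/3


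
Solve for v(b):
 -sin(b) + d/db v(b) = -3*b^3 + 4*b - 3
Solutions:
 v(b) = C1 - 3*b^4/4 + 2*b^2 - 3*b - cos(b)


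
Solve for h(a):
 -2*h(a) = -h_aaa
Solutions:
 h(a) = C3*exp(2^(1/3)*a) + (C1*sin(2^(1/3)*sqrt(3)*a/2) + C2*cos(2^(1/3)*sqrt(3)*a/2))*exp(-2^(1/3)*a/2)


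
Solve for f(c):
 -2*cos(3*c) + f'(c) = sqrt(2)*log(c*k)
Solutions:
 f(c) = C1 + sqrt(2)*c*(log(c*k) - 1) + 2*sin(3*c)/3


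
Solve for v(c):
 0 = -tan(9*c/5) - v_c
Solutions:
 v(c) = C1 + 5*log(cos(9*c/5))/9


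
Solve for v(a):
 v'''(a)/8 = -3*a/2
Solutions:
 v(a) = C1 + C2*a + C3*a^2 - a^4/2


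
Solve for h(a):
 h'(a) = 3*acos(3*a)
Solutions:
 h(a) = C1 + 3*a*acos(3*a) - sqrt(1 - 9*a^2)


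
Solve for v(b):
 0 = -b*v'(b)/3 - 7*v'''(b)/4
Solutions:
 v(b) = C1 + Integral(C2*airyai(-42^(2/3)*b/21) + C3*airybi(-42^(2/3)*b/21), b)


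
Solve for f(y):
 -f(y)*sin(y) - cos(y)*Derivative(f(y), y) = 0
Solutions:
 f(y) = C1*cos(y)


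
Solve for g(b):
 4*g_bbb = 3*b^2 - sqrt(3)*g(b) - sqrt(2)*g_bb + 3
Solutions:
 g(b) = C1*exp(b*(-2*sqrt(2) + 2^(2/3)/(sqrt(2) + 108*sqrt(3) + sqrt(-2 + (sqrt(2) + 108*sqrt(3))^2))^(1/3) + 2^(1/3)*(sqrt(2) + 108*sqrt(3) + sqrt(-2 + (sqrt(2) + 108*sqrt(3))^2))^(1/3))/24)*sin(2^(1/3)*sqrt(3)*b*(-(sqrt(2) + 108*sqrt(3) + sqrt(-2 + (sqrt(2) + 108*sqrt(3))^2))^(1/3) + 2^(1/3)/(sqrt(2) + 108*sqrt(3) + sqrt(-2 + (sqrt(2) + 108*sqrt(3))^2))^(1/3))/24) + C2*exp(b*(-2*sqrt(2) + 2^(2/3)/(sqrt(2) + 108*sqrt(3) + sqrt(-2 + (sqrt(2) + 108*sqrt(3))^2))^(1/3) + 2^(1/3)*(sqrt(2) + 108*sqrt(3) + sqrt(-2 + (sqrt(2) + 108*sqrt(3))^2))^(1/3))/24)*cos(2^(1/3)*sqrt(3)*b*(-(sqrt(2) + 108*sqrt(3) + sqrt(-2 + (sqrt(2) + 108*sqrt(3))^2))^(1/3) + 2^(1/3)/(sqrt(2) + 108*sqrt(3) + sqrt(-2 + (sqrt(2) + 108*sqrt(3))^2))^(1/3))/24) + C3*exp(-b*(2^(2/3)/(sqrt(2) + 108*sqrt(3) + sqrt(-2 + (sqrt(2) + 108*sqrt(3))^2))^(1/3) + sqrt(2) + 2^(1/3)*(sqrt(2) + 108*sqrt(3) + sqrt(-2 + (sqrt(2) + 108*sqrt(3))^2))^(1/3))/12) + sqrt(3)*b^2 - 2*sqrt(2) + sqrt(3)


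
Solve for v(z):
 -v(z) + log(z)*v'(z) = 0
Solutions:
 v(z) = C1*exp(li(z))


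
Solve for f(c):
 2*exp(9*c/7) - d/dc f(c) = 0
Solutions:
 f(c) = C1 + 14*exp(9*c/7)/9


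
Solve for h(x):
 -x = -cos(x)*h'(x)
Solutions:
 h(x) = C1 + Integral(x/cos(x), x)


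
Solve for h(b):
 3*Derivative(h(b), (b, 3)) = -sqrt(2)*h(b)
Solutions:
 h(b) = C3*exp(-2^(1/6)*3^(2/3)*b/3) + (C1*sin(6^(1/6)*b/2) + C2*cos(6^(1/6)*b/2))*exp(2^(1/6)*3^(2/3)*b/6)


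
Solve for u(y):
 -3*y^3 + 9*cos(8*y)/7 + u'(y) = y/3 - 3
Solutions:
 u(y) = C1 + 3*y^4/4 + y^2/6 - 3*y - 9*sin(8*y)/56


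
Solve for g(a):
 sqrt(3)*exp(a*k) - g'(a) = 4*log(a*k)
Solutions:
 g(a) = C1 - 4*a*log(a*k) + 4*a + Piecewise((sqrt(3)*exp(a*k)/k, Ne(k, 0)), (sqrt(3)*a, True))


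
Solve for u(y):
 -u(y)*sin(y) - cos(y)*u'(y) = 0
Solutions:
 u(y) = C1*cos(y)


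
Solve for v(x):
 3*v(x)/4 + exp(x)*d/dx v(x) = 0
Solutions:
 v(x) = C1*exp(3*exp(-x)/4)


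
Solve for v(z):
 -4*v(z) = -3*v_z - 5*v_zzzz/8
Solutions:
 v(z) = C1*exp(z*(-10^(2/3)*(19 + 3*sqrt(129))^(1/3) + 20*10^(1/3)/(19 + 3*sqrt(129))^(1/3) + 20)/30)*sin(10^(1/3)*sqrt(3)*z*(20/(19 + 3*sqrt(129))^(1/3) + 10^(1/3)*(19 + 3*sqrt(129))^(1/3))/30) + C2*exp(z*(-10^(2/3)*(19 + 3*sqrt(129))^(1/3) + 20*10^(1/3)/(19 + 3*sqrt(129))^(1/3) + 20)/30)*cos(10^(1/3)*sqrt(3)*z*(20/(19 + 3*sqrt(129))^(1/3) + 10^(1/3)*(19 + 3*sqrt(129))^(1/3))/30) + C3*exp(-2*z) + C4*exp(z*(-20*10^(1/3)/(19 + 3*sqrt(129))^(1/3) + 10 + 10^(2/3)*(19 + 3*sqrt(129))^(1/3))/15)


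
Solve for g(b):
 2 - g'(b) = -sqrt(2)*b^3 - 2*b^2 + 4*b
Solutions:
 g(b) = C1 + sqrt(2)*b^4/4 + 2*b^3/3 - 2*b^2 + 2*b


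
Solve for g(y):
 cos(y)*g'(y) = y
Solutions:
 g(y) = C1 + Integral(y/cos(y), y)


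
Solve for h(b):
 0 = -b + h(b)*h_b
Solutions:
 h(b) = -sqrt(C1 + b^2)
 h(b) = sqrt(C1 + b^2)


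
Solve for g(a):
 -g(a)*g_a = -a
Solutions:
 g(a) = -sqrt(C1 + a^2)
 g(a) = sqrt(C1 + a^2)


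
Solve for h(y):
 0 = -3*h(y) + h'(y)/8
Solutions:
 h(y) = C1*exp(24*y)


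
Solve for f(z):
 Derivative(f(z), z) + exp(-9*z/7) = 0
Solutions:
 f(z) = C1 + 7*exp(-9*z/7)/9


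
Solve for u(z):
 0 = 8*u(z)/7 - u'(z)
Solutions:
 u(z) = C1*exp(8*z/7)


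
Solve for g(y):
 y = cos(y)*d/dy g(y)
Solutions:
 g(y) = C1 + Integral(y/cos(y), y)


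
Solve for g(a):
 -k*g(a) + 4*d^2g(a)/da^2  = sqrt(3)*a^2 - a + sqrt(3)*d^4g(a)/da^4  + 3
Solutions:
 g(a) = C1*exp(-3^(3/4)*a*sqrt(2 - sqrt(-sqrt(3)*k + 4))/3) + C2*exp(3^(3/4)*a*sqrt(2 - sqrt(-sqrt(3)*k + 4))/3) + C3*exp(-3^(3/4)*a*sqrt(sqrt(-sqrt(3)*k + 4) + 2)/3) + C4*exp(3^(3/4)*a*sqrt(sqrt(-sqrt(3)*k + 4) + 2)/3) - sqrt(3)*a^2/k + a/k - 3/k - 8*sqrt(3)/k^2


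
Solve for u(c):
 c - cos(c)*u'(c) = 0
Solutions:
 u(c) = C1 + Integral(c/cos(c), c)


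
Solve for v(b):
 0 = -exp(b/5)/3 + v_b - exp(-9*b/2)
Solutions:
 v(b) = C1 + 5*exp(b/5)/3 - 2*exp(-9*b/2)/9


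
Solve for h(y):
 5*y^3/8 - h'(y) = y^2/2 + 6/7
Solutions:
 h(y) = C1 + 5*y^4/32 - y^3/6 - 6*y/7


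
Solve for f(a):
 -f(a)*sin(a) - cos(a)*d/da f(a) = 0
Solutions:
 f(a) = C1*cos(a)


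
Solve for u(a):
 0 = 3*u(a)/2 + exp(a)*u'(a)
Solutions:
 u(a) = C1*exp(3*exp(-a)/2)


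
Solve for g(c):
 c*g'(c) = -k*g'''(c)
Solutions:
 g(c) = C1 + Integral(C2*airyai(c*(-1/k)^(1/3)) + C3*airybi(c*(-1/k)^(1/3)), c)


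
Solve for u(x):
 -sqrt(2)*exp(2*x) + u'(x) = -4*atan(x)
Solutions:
 u(x) = C1 - 4*x*atan(x) + sqrt(2)*exp(2*x)/2 + 2*log(x^2 + 1)


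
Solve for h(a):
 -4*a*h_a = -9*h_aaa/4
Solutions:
 h(a) = C1 + Integral(C2*airyai(2*6^(1/3)*a/3) + C3*airybi(2*6^(1/3)*a/3), a)


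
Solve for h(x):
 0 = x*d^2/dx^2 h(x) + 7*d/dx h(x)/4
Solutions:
 h(x) = C1 + C2/x^(3/4)


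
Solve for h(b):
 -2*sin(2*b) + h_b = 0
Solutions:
 h(b) = C1 - cos(2*b)


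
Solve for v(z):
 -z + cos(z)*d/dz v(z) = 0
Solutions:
 v(z) = C1 + Integral(z/cos(z), z)


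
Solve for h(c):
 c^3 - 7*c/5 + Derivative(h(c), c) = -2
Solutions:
 h(c) = C1 - c^4/4 + 7*c^2/10 - 2*c


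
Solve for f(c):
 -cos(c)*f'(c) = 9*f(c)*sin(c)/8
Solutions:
 f(c) = C1*cos(c)^(9/8)


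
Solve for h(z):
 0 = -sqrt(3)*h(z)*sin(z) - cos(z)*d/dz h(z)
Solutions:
 h(z) = C1*cos(z)^(sqrt(3))


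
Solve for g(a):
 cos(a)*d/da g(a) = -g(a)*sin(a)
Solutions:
 g(a) = C1*cos(a)


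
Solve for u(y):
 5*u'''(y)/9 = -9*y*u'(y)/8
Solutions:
 u(y) = C1 + Integral(C2*airyai(-3*3^(1/3)*5^(2/3)*y/10) + C3*airybi(-3*3^(1/3)*5^(2/3)*y/10), y)


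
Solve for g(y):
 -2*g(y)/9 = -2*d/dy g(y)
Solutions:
 g(y) = C1*exp(y/9)


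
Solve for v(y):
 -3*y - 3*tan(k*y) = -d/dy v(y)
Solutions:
 v(y) = C1 + 3*y^2/2 + 3*Piecewise((-log(cos(k*y))/k, Ne(k, 0)), (0, True))


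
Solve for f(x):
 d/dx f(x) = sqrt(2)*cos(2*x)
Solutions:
 f(x) = C1 + sqrt(2)*sin(2*x)/2


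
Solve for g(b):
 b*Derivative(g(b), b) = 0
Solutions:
 g(b) = C1


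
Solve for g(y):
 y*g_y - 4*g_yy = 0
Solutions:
 g(y) = C1 + C2*erfi(sqrt(2)*y/4)


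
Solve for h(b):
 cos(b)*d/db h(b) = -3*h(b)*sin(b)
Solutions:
 h(b) = C1*cos(b)^3


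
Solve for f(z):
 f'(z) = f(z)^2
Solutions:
 f(z) = -1/(C1 + z)


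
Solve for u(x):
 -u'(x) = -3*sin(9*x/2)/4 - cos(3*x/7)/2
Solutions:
 u(x) = C1 + 7*sin(3*x/7)/6 - cos(9*x/2)/6


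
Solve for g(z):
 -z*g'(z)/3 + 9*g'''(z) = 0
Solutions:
 g(z) = C1 + Integral(C2*airyai(z/3) + C3*airybi(z/3), z)


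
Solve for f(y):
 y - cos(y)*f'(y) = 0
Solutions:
 f(y) = C1 + Integral(y/cos(y), y)


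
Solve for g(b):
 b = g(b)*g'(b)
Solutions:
 g(b) = -sqrt(C1 + b^2)
 g(b) = sqrt(C1 + b^2)


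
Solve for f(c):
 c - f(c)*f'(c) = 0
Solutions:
 f(c) = -sqrt(C1 + c^2)
 f(c) = sqrt(C1 + c^2)


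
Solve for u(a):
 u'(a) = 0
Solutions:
 u(a) = C1


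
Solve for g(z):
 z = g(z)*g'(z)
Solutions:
 g(z) = -sqrt(C1 + z^2)
 g(z) = sqrt(C1 + z^2)


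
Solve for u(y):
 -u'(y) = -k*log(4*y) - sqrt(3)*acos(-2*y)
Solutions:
 u(y) = C1 + k*y*(log(y) - 1) + 2*k*y*log(2) + sqrt(3)*(y*acos(-2*y) + sqrt(1 - 4*y^2)/2)


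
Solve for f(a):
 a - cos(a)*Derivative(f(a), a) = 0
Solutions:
 f(a) = C1 + Integral(a/cos(a), a)


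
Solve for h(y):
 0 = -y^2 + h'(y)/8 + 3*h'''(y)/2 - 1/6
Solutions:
 h(y) = C1 + C2*sin(sqrt(3)*y/6) + C3*cos(sqrt(3)*y/6) + 8*y^3/3 - 572*y/3


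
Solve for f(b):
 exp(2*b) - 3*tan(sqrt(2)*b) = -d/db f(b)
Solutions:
 f(b) = C1 - exp(2*b)/2 - 3*sqrt(2)*log(cos(sqrt(2)*b))/2


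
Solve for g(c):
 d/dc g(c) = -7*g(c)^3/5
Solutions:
 g(c) = -sqrt(10)*sqrt(-1/(C1 - 7*c))/2
 g(c) = sqrt(10)*sqrt(-1/(C1 - 7*c))/2


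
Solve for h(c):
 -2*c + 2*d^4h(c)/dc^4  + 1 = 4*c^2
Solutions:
 h(c) = C1 + C2*c + C3*c^2 + C4*c^3 + c^6/180 + c^5/120 - c^4/48


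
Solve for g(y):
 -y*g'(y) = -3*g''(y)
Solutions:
 g(y) = C1 + C2*erfi(sqrt(6)*y/6)


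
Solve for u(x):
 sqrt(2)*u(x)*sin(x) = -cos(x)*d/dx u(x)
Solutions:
 u(x) = C1*cos(x)^(sqrt(2))


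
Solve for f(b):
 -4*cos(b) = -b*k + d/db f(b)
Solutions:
 f(b) = C1 + b^2*k/2 - 4*sin(b)


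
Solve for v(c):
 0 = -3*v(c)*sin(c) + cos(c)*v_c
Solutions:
 v(c) = C1/cos(c)^3


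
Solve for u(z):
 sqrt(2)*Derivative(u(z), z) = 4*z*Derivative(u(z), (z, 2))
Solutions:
 u(z) = C1 + C2*z^(sqrt(2)/4 + 1)


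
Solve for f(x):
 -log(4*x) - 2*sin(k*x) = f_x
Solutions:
 f(x) = C1 - x*log(x) - 2*x*log(2) + x - 2*Piecewise((-cos(k*x)/k, Ne(k, 0)), (0, True))


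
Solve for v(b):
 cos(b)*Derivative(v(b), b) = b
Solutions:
 v(b) = C1 + Integral(b/cos(b), b)


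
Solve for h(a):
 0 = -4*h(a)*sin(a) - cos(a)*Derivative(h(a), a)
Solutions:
 h(a) = C1*cos(a)^4


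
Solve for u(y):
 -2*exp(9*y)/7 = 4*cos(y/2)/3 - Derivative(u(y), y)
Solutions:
 u(y) = C1 + 2*exp(9*y)/63 + 8*sin(y/2)/3


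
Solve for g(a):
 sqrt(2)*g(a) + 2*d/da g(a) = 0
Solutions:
 g(a) = C1*exp(-sqrt(2)*a/2)


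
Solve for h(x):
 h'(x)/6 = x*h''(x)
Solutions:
 h(x) = C1 + C2*x^(7/6)


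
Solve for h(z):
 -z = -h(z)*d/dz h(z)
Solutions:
 h(z) = -sqrt(C1 + z^2)
 h(z) = sqrt(C1 + z^2)


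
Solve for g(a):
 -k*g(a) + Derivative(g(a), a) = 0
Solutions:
 g(a) = C1*exp(a*k)


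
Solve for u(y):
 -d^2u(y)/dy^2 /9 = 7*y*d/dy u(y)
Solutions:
 u(y) = C1 + C2*erf(3*sqrt(14)*y/2)


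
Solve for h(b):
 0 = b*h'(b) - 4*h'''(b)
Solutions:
 h(b) = C1 + Integral(C2*airyai(2^(1/3)*b/2) + C3*airybi(2^(1/3)*b/2), b)


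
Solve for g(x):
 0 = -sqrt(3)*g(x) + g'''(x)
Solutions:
 g(x) = C3*exp(3^(1/6)*x) + (C1*sin(3^(2/3)*x/2) + C2*cos(3^(2/3)*x/2))*exp(-3^(1/6)*x/2)


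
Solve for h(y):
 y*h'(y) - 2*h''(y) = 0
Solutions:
 h(y) = C1 + C2*erfi(y/2)


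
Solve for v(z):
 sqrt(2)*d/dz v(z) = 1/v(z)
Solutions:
 v(z) = -sqrt(C1 + sqrt(2)*z)
 v(z) = sqrt(C1 + sqrt(2)*z)


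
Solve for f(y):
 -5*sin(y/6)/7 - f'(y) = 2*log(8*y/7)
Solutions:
 f(y) = C1 - 2*y*log(y) - 6*y*log(2) + 2*y + 2*y*log(7) + 30*cos(y/6)/7


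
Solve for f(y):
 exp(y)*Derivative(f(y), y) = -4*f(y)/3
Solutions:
 f(y) = C1*exp(4*exp(-y)/3)


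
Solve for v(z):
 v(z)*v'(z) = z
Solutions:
 v(z) = -sqrt(C1 + z^2)
 v(z) = sqrt(C1 + z^2)


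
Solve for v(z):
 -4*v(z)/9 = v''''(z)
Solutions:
 v(z) = (C1*sin(sqrt(3)*z/3) + C2*cos(sqrt(3)*z/3))*exp(-sqrt(3)*z/3) + (C3*sin(sqrt(3)*z/3) + C4*cos(sqrt(3)*z/3))*exp(sqrt(3)*z/3)


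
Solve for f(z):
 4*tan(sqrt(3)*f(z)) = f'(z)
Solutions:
 f(z) = sqrt(3)*(pi - asin(C1*exp(4*sqrt(3)*z)))/3
 f(z) = sqrt(3)*asin(C1*exp(4*sqrt(3)*z))/3


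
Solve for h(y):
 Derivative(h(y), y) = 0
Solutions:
 h(y) = C1


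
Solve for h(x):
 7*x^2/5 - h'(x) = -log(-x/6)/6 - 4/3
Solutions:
 h(x) = C1 + 7*x^3/15 + x*log(-x)/6 + x*(7 - log(6))/6


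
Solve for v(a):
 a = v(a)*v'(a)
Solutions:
 v(a) = -sqrt(C1 + a^2)
 v(a) = sqrt(C1 + a^2)


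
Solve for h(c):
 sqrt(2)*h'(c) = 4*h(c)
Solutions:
 h(c) = C1*exp(2*sqrt(2)*c)


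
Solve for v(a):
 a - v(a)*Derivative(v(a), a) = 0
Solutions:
 v(a) = -sqrt(C1 + a^2)
 v(a) = sqrt(C1 + a^2)


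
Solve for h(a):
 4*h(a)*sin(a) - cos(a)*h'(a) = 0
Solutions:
 h(a) = C1/cos(a)^4


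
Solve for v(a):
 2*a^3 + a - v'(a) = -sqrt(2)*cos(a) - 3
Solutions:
 v(a) = C1 + a^4/2 + a^2/2 + 3*a + sqrt(2)*sin(a)


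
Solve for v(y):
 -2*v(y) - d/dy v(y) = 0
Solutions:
 v(y) = C1*exp(-2*y)


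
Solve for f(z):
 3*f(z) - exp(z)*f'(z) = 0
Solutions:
 f(z) = C1*exp(-3*exp(-z))


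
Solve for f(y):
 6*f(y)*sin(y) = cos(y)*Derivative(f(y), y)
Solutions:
 f(y) = C1/cos(y)^6


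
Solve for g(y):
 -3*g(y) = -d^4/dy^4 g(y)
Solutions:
 g(y) = C1*exp(-3^(1/4)*y) + C2*exp(3^(1/4)*y) + C3*sin(3^(1/4)*y) + C4*cos(3^(1/4)*y)


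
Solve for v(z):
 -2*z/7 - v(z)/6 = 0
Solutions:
 v(z) = -12*z/7


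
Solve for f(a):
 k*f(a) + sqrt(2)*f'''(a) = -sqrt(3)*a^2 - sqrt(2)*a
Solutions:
 f(a) = C1*exp(2^(5/6)*a*(-k)^(1/3)/2) + C2*exp(2^(5/6)*a*(-k)^(1/3)*(-1 + sqrt(3)*I)/4) + C3*exp(-2^(5/6)*a*(-k)^(1/3)*(1 + sqrt(3)*I)/4) - sqrt(3)*a^2/k - sqrt(2)*a/k


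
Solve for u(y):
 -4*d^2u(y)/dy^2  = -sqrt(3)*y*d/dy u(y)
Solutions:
 u(y) = C1 + C2*erfi(sqrt(2)*3^(1/4)*y/4)


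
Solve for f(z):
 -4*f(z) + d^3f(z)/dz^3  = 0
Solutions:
 f(z) = C3*exp(2^(2/3)*z) + (C1*sin(2^(2/3)*sqrt(3)*z/2) + C2*cos(2^(2/3)*sqrt(3)*z/2))*exp(-2^(2/3)*z/2)


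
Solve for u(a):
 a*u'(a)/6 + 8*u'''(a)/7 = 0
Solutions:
 u(a) = C1 + Integral(C2*airyai(-6^(2/3)*7^(1/3)*a/12) + C3*airybi(-6^(2/3)*7^(1/3)*a/12), a)


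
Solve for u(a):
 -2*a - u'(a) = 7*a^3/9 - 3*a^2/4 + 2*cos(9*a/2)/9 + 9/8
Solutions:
 u(a) = C1 - 7*a^4/36 + a^3/4 - a^2 - 9*a/8 - 4*sin(9*a/2)/81


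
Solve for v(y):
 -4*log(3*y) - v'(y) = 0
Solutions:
 v(y) = C1 - 4*y*log(y) - y*log(81) + 4*y


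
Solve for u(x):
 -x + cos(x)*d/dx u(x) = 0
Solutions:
 u(x) = C1 + Integral(x/cos(x), x)


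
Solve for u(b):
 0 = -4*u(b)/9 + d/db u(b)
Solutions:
 u(b) = C1*exp(4*b/9)


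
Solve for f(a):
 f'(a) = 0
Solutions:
 f(a) = C1


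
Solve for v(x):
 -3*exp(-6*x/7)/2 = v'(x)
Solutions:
 v(x) = C1 + 7*exp(-6*x/7)/4


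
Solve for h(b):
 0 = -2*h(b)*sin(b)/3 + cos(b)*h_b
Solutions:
 h(b) = C1/cos(b)^(2/3)


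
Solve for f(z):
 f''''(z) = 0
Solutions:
 f(z) = C1 + C2*z + C3*z^2 + C4*z^3


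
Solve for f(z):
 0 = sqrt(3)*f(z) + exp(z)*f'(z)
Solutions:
 f(z) = C1*exp(sqrt(3)*exp(-z))


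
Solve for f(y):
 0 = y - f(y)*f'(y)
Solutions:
 f(y) = -sqrt(C1 + y^2)
 f(y) = sqrt(C1 + y^2)


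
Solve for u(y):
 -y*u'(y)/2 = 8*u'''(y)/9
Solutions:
 u(y) = C1 + Integral(C2*airyai(-6^(2/3)*y/4) + C3*airybi(-6^(2/3)*y/4), y)


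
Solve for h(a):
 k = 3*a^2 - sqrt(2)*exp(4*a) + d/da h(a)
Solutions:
 h(a) = C1 - a^3 + a*k + sqrt(2)*exp(4*a)/4


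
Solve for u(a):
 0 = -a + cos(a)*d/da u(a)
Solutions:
 u(a) = C1 + Integral(a/cos(a), a)


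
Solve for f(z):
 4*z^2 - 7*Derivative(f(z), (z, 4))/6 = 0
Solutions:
 f(z) = C1 + C2*z + C3*z^2 + C4*z^3 + z^6/105


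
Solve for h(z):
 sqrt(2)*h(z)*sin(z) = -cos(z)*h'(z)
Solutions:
 h(z) = C1*cos(z)^(sqrt(2))


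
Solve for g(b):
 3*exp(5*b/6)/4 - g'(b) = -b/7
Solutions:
 g(b) = C1 + b^2/14 + 9*exp(5*b/6)/10


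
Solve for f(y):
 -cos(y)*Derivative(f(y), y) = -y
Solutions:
 f(y) = C1 + Integral(y/cos(y), y)


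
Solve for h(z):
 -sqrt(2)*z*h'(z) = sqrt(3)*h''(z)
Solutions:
 h(z) = C1 + C2*erf(6^(3/4)*z/6)


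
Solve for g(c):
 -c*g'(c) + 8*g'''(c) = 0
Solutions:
 g(c) = C1 + Integral(C2*airyai(c/2) + C3*airybi(c/2), c)


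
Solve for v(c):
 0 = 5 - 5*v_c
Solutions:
 v(c) = C1 + c


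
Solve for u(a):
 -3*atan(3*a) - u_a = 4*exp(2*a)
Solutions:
 u(a) = C1 - 3*a*atan(3*a) - 2*exp(2*a) + log(9*a^2 + 1)/2


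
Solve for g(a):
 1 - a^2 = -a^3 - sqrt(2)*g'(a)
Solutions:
 g(a) = C1 - sqrt(2)*a^4/8 + sqrt(2)*a^3/6 - sqrt(2)*a/2


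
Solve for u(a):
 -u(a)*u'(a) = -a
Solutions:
 u(a) = -sqrt(C1 + a^2)
 u(a) = sqrt(C1 + a^2)


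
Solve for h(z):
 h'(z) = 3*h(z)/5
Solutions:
 h(z) = C1*exp(3*z/5)


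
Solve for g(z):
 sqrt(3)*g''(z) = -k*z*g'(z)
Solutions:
 g(z) = Piecewise((-sqrt(2)*3^(1/4)*sqrt(pi)*C1*erf(sqrt(2)*3^(3/4)*sqrt(k)*z/6)/(2*sqrt(k)) - C2, (k > 0) | (k < 0)), (-C1*z - C2, True))


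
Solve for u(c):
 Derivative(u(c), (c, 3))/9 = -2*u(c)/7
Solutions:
 u(c) = C3*exp(c*(-18^(1/3)*7^(2/3) + 3*2^(1/3)*21^(2/3))/28)*sin(3*2^(1/3)*3^(1/6)*7^(2/3)*c/14) + C4*exp(c*(-18^(1/3)*7^(2/3) + 3*2^(1/3)*21^(2/3))/28)*cos(3*2^(1/3)*3^(1/6)*7^(2/3)*c/14) + C5*exp(-c*(18^(1/3)*7^(2/3) + 3*2^(1/3)*21^(2/3))/28) + (C1*sin(3*2^(1/3)*3^(1/6)*7^(2/3)*c/14) + C2*cos(3*2^(1/3)*3^(1/6)*7^(2/3)*c/14))*exp(18^(1/3)*7^(2/3)*c/14)


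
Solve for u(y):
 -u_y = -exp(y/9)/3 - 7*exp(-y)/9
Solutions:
 u(y) = C1 + 3*exp(y/9) - 7*exp(-y)/9


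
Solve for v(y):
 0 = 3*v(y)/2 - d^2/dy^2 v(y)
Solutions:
 v(y) = C1*exp(-sqrt(6)*y/2) + C2*exp(sqrt(6)*y/2)


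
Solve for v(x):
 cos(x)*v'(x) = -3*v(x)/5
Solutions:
 v(x) = C1*(sin(x) - 1)^(3/10)/(sin(x) + 1)^(3/10)


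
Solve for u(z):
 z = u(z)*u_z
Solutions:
 u(z) = -sqrt(C1 + z^2)
 u(z) = sqrt(C1 + z^2)


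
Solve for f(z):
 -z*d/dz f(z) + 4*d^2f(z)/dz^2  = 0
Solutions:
 f(z) = C1 + C2*erfi(sqrt(2)*z/4)
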